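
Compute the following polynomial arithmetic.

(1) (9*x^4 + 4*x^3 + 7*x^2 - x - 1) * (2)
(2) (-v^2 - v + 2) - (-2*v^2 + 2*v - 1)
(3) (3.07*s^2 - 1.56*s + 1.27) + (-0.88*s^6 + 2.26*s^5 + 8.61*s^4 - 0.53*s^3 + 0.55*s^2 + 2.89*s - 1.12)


(1) = 18*x^4 + 8*x^3 + 14*x^2 - 2*x - 2
(2) = v^2 - 3*v + 3
(3) = -0.88*s^6 + 2.26*s^5 + 8.61*s^4 - 0.53*s^3 + 3.62*s^2 + 1.33*s + 0.15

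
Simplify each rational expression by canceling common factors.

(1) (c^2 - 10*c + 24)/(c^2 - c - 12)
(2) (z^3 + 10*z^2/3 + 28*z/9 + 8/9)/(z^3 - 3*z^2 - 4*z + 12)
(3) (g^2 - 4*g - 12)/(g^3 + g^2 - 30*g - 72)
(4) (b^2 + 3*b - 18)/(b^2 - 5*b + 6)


(1) = (c - 6)/(c + 3)
(2) = (9*z^2 + 12*z + 4)/(9*z^2 - 45*z + 54)
(3) = (g + 2)/(g^2 + 7*g + 12)
(4) = (b + 6)/(b - 2)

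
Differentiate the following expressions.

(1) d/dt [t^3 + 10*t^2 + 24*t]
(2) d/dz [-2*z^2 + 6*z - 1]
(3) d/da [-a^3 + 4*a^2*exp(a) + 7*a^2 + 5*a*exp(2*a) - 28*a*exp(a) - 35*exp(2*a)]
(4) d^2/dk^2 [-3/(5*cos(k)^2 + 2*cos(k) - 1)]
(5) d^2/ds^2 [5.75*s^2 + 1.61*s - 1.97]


(1) = 3*t^2 + 20*t + 24
(2) = 6 - 4*z
(3) = 4*a^2*exp(a) - 3*a^2 + 10*a*exp(2*a) - 20*a*exp(a) + 14*a - 65*exp(2*a) - 28*exp(a)
(4) = 3*(200*sin(k)^4 - 148*sin(k)^2 - 71*cos(k) + 15*cos(3*k) - 88)/(2*(-5*sin(k)^2 + 2*cos(k) + 4)^3)
(5) = 11.5000000000000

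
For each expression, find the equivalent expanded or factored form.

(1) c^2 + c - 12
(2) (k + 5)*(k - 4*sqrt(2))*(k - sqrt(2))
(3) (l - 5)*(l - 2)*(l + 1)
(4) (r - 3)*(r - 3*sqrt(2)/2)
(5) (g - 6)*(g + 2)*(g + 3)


(1) = (c - 3)*(c + 4)
(2) = k^3 - 5*sqrt(2)*k^2 + 5*k^2 - 25*sqrt(2)*k + 8*k + 40
(3) = l^3 - 6*l^2 + 3*l + 10
(4) = r^2 - 3*r - 3*sqrt(2)*r/2 + 9*sqrt(2)/2
(5) = g^3 - g^2 - 24*g - 36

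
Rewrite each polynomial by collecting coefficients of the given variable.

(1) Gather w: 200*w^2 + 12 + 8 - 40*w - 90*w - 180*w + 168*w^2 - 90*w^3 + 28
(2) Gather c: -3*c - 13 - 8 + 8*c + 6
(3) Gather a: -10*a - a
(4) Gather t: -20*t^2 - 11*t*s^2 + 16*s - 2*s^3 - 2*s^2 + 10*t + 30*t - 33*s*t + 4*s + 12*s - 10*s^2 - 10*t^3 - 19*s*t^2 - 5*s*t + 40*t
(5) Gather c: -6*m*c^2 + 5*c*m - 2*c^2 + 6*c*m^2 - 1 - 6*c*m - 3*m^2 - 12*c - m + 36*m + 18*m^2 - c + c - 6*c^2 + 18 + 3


(1) = -90*w^3 + 368*w^2 - 310*w + 48
(2) = 5*c - 15
(3) = -11*a
(4) = -2*s^3 - 12*s^2 + 32*s - 10*t^3 + t^2*(-19*s - 20) + t*(-11*s^2 - 38*s + 80)
(5) = c^2*(-6*m - 8) + c*(6*m^2 - m - 12) + 15*m^2 + 35*m + 20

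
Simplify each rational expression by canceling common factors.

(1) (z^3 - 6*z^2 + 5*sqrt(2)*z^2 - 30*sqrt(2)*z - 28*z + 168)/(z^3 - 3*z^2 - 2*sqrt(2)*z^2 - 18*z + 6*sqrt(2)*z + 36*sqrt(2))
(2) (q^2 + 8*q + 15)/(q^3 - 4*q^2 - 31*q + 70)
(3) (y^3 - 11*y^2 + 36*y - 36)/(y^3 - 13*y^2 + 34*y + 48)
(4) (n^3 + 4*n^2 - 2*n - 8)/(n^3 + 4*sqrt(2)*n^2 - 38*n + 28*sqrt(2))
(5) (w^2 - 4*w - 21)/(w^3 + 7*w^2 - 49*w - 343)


(1) = (z + 7*sqrt(2))/(z + 3)
(2) = (q + 3)/(q^2 - 9*q + 14)
(3) = (y^2 - 5*y + 6)/(y^2 - 7*y - 8)
(4) = (n^2 + n*(sqrt(2) + 4) + 4*sqrt(2))/(n^2 + 5*sqrt(2)*n - 28)
(5) = (w + 3)/(w^2 + 14*w + 49)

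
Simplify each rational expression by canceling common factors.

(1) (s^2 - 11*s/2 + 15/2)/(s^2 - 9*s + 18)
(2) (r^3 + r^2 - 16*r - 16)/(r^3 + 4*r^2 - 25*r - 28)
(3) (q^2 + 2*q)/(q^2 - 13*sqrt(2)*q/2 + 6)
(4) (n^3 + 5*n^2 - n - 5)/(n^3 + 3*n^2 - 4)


(1) = (2*s - 5)/(2*s - 12)
(2) = (r + 4)/(r + 7)
(3) = (2*q^2 + 4*q)/(2*q^2 - 13*sqrt(2)*q + 12)
(4) = (n^2 + 6*n + 5)/(n^2 + 4*n + 4)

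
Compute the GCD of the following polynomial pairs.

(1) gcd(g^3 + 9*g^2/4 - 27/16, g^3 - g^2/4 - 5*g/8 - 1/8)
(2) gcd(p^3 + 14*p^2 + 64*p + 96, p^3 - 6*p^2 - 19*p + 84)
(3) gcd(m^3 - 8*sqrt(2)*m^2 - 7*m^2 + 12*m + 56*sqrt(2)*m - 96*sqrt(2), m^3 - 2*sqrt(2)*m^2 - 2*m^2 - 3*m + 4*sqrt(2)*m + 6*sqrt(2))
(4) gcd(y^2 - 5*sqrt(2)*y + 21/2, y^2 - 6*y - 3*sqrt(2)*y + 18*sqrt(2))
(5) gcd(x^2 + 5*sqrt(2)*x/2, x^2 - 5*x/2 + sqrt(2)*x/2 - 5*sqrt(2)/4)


(1) = gcd((g - 3/4)*(g + 3/2)^2, (g - 1)*(g + 1/4)*(g + 1/2)) = 1
(2) = p + 4
(3) = m - 3
(4) = gcd((y - 7*sqrt(2)/2)*(y - 3*sqrt(2)/2), (y - 6)*(y - 3*sqrt(2))) = 1
(5) = gcd(x*(x + 5*sqrt(2)/2), (x - 5/2)*(x + sqrt(2)/2)) = 1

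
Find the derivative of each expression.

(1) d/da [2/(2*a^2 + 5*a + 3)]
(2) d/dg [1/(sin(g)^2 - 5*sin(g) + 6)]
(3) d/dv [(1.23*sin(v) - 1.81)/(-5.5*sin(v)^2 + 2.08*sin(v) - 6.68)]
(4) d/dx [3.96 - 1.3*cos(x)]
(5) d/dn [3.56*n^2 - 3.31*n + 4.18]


(1) = 2*(-4*a - 5)/(2*a^2 + 5*a + 3)^2
(2) = (5 - 2*sin(g))*cos(g)/(sin(g)^2 - 5*sin(g) + 6)^2
(3) = (6.765*sin(v)^2 - 19.91*sin(v) - 4.4516)*cos(v)/(30.25*sin(v)^4 - 22.88*sin(v)^3 + 77.8064*sin(v)^2 - 27.7888*sin(v) + 44.6224)
(4) = 1.3*sin(x)
(5) = 7.12*n - 3.31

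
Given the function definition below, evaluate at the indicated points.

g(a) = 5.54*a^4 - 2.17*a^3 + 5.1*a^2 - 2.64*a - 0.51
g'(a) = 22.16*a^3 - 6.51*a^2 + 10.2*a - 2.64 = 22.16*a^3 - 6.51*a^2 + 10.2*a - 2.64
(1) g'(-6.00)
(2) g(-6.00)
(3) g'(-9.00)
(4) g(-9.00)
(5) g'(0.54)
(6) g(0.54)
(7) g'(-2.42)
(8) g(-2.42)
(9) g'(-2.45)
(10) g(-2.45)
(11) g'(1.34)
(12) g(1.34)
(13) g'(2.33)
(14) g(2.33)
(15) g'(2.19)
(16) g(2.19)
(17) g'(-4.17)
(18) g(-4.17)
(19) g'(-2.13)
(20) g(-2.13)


(1) = -5084.76
(2) = 7847.49
(3) = -16776.39
(4) = 38366.22
(5) = 4.46
(6) = -0.32
(7) = -379.51
(8) = 256.51
(9) = -392.59
(10) = 268.09
(11) = 52.66
(12) = 17.75
(13) = 266.09
(14) = 156.86
(15) = 221.23
(16) = 122.81
(17) = -1765.24
(18) = 1931.68
(19) = -268.05
(20) = 163.25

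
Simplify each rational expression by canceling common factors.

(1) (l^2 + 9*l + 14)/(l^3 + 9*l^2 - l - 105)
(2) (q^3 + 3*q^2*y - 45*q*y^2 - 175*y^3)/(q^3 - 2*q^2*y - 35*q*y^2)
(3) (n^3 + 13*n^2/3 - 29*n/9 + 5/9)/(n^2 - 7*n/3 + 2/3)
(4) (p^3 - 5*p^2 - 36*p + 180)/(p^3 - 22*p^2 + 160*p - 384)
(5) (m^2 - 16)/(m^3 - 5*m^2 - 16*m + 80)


(1) = (l + 2)/(l^2 + 2*l - 15)
(2) = (q + 5*y)/q
(3) = (3*n^2 + 14*n - 5)/(3*n - 6)
(4) = (p^2 + p - 30)/(p^2 - 16*p + 64)
(5) = 1/(m - 5)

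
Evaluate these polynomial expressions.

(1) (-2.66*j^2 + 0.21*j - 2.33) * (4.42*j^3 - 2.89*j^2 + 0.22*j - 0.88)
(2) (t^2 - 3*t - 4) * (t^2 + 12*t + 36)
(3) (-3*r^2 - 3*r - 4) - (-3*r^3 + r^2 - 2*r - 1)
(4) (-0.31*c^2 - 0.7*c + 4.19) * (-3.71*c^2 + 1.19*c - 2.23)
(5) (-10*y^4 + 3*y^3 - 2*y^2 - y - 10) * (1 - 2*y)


(1) = -11.7572*j^5 + 8.6156*j^4 - 11.4907*j^3 + 9.1207*j^2 - 0.6974*j + 2.0504
(2) = t^4 + 9*t^3 - 4*t^2 - 156*t - 144
(3) = 3*r^3 - 4*r^2 - r - 3
(4) = 1.1501*c^4 + 2.2281*c^3 - 15.6866*c^2 + 6.5471*c - 9.3437
(5) = 20*y^5 - 16*y^4 + 7*y^3 + 19*y - 10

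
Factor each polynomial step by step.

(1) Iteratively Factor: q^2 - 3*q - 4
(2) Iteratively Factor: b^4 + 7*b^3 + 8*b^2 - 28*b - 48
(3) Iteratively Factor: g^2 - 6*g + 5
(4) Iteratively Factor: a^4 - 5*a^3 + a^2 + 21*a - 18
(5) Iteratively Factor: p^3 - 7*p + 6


(1) = (q - 4)*(q + 1)
(2) = (b + 4)*(b^3 + 3*b^2 - 4*b - 12) = (b + 3)*(b + 4)*(b^2 - 4) = (b + 2)*(b + 3)*(b + 4)*(b - 2)
(3) = (g - 5)*(g - 1)
(4) = (a - 3)*(a^3 - 2*a^2 - 5*a + 6) = (a - 3)^2*(a^2 + a - 2) = (a - 3)^2*(a - 1)*(a + 2)
(5) = (p - 2)*(p^2 + 2*p - 3) = (p - 2)*(p - 1)*(p + 3)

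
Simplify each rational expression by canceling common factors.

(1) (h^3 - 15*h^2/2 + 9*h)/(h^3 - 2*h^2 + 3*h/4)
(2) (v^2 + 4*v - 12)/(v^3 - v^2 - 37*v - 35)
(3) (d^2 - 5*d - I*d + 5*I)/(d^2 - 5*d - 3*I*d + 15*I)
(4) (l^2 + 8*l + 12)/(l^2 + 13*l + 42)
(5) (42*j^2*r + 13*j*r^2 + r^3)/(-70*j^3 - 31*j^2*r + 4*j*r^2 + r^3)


(1) = (2*h - 12)/(2*h - 1)
(2) = (v^2 + 4*v - 12)/(v^3 - v^2 - 37*v - 35)
(3) = (d - I)/(d - 3*I)
(4) = (l + 2)/(l + 7)
(5) = (6*j*r + r^2)/(-10*j^2 - 3*j*r + r^2)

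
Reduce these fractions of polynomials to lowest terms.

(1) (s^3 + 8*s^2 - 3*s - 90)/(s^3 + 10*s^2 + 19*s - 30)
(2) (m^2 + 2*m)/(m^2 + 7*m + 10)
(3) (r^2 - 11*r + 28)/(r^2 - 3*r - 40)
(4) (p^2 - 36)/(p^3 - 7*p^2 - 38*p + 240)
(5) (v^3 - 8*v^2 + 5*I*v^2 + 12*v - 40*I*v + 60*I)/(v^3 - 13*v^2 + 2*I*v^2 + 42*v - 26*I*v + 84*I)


(1) = (s - 3)/(s - 1)
(2) = m/(m + 5)
(3) = (r^2 - 11*r + 28)/(r^2 - 3*r - 40)
(4) = (p - 6)/(p^2 - 13*p + 40)
(5) = (v^2 + v*(-2 + 5*I) - 10*I)/(v^2 + v*(-7 + 2*I) - 14*I)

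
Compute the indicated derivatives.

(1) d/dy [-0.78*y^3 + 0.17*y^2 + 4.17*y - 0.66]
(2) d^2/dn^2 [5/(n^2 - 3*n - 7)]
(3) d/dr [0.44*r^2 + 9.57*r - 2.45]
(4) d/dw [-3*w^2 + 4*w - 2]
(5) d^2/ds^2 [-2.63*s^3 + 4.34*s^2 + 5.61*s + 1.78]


(1) = -2.34*y^2 + 0.34*y + 4.17
(2) = 10*(n^2 - 3*n - (2*n - 3)^2 - 7)/(-n^2 + 3*n + 7)^3
(3) = 0.88*r + 9.57
(4) = 4 - 6*w
(5) = 8.68 - 15.78*s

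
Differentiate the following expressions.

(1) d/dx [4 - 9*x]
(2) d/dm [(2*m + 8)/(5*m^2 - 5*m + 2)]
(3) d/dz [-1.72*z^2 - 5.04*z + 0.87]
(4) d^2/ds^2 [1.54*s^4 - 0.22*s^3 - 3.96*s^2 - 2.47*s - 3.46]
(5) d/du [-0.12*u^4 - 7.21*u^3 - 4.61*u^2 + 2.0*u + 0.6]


(1) = -9
(2) = 2*(-5*m^2 - 40*m + 22)/(25*m^4 - 50*m^3 + 45*m^2 - 20*m + 4)
(3) = -3.44*z - 5.04
(4) = 18.48*s^2 - 1.32*s - 7.92
(5) = -0.48*u^3 - 21.63*u^2 - 9.22*u + 2.0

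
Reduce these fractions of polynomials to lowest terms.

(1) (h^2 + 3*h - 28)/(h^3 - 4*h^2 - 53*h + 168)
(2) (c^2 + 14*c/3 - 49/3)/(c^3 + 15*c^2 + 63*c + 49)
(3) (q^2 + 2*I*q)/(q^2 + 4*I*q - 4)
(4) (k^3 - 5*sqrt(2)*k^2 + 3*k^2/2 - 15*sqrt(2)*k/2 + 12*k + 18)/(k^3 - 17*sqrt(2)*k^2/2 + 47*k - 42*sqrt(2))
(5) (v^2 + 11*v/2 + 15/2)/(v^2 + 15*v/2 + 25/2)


(1) = (h - 4)/(h^2 - 11*h + 24)
(2) = (3*c - 7)/(3*c^2 + 24*c + 21)
(3) = q/(q + 2*I)
(4) = (4*k + 6)/(4*k - 14*sqrt(2))
(5) = (v + 3)/(v + 5)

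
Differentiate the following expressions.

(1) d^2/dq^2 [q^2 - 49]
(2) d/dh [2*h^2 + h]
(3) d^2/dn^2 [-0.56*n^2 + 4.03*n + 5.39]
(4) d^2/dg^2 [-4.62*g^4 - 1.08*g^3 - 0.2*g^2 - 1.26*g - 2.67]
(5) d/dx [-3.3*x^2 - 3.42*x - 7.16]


(1) = 2
(2) = 4*h + 1
(3) = -1.12000000000000
(4) = -55.44*g^2 - 6.48*g - 0.4
(5) = -6.6*x - 3.42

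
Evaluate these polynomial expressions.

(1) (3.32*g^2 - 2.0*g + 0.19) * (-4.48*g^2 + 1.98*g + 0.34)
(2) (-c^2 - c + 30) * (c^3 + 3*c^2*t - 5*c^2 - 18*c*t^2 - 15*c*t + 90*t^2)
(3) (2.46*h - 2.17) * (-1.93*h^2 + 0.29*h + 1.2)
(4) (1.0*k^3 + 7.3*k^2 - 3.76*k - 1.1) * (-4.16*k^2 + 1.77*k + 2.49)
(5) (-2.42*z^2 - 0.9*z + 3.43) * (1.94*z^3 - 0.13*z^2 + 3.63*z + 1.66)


(1) = -14.8736*g^4 + 15.5336*g^3 - 3.6824*g^2 - 0.3038*g + 0.0646
(2) = -c^5 - 3*c^4*t + 4*c^4 + 18*c^3*t^2 + 12*c^3*t + 35*c^3 - 72*c^2*t^2 + 105*c^2*t - 150*c^2 - 630*c*t^2 - 450*c*t + 2700*t^2
(3) = -4.7478*h^3 + 4.9015*h^2 + 2.3227*h - 2.604
(4) = -4.16*k^5 - 28.598*k^4 + 31.0526*k^3 + 16.0978*k^2 - 11.3094*k - 2.739
(5) = -4.6948*z^5 - 1.4314*z^4 - 2.0134*z^3 - 7.7301*z^2 + 10.9569*z + 5.6938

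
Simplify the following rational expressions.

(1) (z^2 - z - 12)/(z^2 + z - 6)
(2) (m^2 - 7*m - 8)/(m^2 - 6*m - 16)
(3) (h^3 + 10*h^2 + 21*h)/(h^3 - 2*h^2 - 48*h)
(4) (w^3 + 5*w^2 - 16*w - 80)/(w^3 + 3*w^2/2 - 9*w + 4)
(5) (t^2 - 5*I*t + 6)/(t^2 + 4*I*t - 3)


(1) = (z - 4)/(z - 2)
(2) = (m + 1)/(m + 2)
(3) = (h^2 + 10*h + 21)/(h^2 - 2*h - 48)
(4) = (2*w^2 + 2*w - 40)/(2*w^2 - 5*w + 2)
(5) = (t - 6*I)/(t + 3*I)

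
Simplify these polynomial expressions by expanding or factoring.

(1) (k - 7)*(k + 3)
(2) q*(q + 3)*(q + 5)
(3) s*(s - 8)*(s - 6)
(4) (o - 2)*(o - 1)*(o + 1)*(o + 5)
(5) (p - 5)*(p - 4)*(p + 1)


(1) = k^2 - 4*k - 21
(2) = q^3 + 8*q^2 + 15*q
(3) = s^3 - 14*s^2 + 48*s
(4) = o^4 + 3*o^3 - 11*o^2 - 3*o + 10
(5) = p^3 - 8*p^2 + 11*p + 20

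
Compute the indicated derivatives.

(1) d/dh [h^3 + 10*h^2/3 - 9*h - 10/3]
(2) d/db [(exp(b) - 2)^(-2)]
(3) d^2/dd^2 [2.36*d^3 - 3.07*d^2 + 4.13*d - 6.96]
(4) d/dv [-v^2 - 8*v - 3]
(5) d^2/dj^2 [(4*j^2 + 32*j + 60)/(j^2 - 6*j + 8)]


(1) = 3*h^2 + 20*h/3 - 9
(2) = -2*exp(b)/(exp(b) - 2)^3
(3) = 14.16*d - 6.14
(4) = -2*v - 8
(5) = 56*(2*j^3 + 3*j^2 - 66*j + 124)/(j^6 - 18*j^5 + 132*j^4 - 504*j^3 + 1056*j^2 - 1152*j + 512)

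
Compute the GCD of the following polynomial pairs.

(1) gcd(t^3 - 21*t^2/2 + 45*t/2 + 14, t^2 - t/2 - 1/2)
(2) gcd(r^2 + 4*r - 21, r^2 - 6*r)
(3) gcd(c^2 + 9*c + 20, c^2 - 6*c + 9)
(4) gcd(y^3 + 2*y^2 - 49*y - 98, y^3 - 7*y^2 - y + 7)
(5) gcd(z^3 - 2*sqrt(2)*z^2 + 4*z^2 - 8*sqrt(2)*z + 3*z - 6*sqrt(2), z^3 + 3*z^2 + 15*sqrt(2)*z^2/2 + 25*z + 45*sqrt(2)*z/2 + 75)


(1) = t + 1/2
(2) = 1
(3) = gcd((c + 4)*(c + 5), (c - 3)^2) = 1
(4) = gcd((y - 7)*(y + 2)*(y + 7), (y - 7)*(y - 1)*(y + 1)) = y - 7
(5) = gcd((z + 1)*(z + 3)*(z - 2*sqrt(2)), (z + 3)*(z + 5*sqrt(2)/2)*(z + 5*sqrt(2))) = z + 3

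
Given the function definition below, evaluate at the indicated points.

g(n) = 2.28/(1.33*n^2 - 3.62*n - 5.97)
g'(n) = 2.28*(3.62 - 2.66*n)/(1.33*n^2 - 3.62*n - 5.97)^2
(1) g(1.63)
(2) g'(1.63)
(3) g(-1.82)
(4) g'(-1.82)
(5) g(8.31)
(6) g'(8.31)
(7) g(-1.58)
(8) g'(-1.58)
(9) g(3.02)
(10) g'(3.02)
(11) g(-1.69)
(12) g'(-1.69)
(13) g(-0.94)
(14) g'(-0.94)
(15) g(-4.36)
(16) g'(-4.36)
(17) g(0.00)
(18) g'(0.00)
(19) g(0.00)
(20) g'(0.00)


(1) = -0.27
(2) = -0.02
(3) = 0.45
(4) = 0.76
(5) = 0.04
(6) = -0.01
(7) = 0.74
(8) = 1.89
(9) = -0.48
(10) = -0.44
(11) = 0.58
(12) = 1.19
(13) = -1.64
(14) = 7.20
(15) = 0.06
(16) = 0.03
(17) = -0.38
(18) = 0.23
(19) = -0.38
(20) = 0.23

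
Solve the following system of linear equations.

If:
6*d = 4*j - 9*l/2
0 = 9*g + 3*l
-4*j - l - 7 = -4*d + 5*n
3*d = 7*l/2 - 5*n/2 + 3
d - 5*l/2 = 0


Then:
d = -13
g = 26/15
j = -507/20
l = -26/5
n = 238/25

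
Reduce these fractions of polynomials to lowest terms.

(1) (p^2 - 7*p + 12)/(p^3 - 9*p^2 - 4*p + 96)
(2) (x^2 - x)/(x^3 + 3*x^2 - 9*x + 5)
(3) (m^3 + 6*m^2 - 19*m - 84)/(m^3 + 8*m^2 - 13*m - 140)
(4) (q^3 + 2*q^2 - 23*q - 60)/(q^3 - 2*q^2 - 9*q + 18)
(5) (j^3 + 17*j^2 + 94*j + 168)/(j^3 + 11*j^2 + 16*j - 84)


(1) = (p - 3)/(p^2 - 5*p - 24)
(2) = x/(x^2 + 4*x - 5)
(3) = (m + 3)/(m + 5)
(4) = (q^2 - q - 20)/(q^2 - 5*q + 6)
(5) = (j + 4)/(j - 2)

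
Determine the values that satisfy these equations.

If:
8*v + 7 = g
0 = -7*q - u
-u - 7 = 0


Then:
g = 8*v + 7
q = 1
u = -7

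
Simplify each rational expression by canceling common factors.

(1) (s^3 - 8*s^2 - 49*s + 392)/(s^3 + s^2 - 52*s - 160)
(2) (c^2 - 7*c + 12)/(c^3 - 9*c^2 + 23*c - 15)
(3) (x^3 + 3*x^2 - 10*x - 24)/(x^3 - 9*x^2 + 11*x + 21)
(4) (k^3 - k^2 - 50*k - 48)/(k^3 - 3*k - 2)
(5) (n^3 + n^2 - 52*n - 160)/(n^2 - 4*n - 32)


(1) = (s^2 - 49)/(s^2 + 9*s + 20)
(2) = (c - 4)/(c^2 - 6*c + 5)
(3) = (x^2 + 6*x + 8)/(x^2 - 6*x - 7)
(4) = (k^2 - 2*k - 48)/(k^2 - k - 2)
(5) = n + 5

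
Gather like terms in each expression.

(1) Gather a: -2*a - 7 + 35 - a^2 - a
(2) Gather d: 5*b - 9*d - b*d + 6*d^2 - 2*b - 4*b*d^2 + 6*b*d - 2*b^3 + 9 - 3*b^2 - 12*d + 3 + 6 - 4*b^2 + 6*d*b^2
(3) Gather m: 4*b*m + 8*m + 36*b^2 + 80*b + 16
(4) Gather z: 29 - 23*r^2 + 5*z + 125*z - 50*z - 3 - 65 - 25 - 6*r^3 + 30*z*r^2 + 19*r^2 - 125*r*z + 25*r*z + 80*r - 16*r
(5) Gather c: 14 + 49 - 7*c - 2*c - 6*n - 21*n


(1) = -a^2 - 3*a + 28
(2) = -2*b^3 - 7*b^2 + 3*b + d^2*(6 - 4*b) + d*(6*b^2 + 5*b - 21) + 18
(3) = 36*b^2 + 80*b + m*(4*b + 8) + 16
(4) = -6*r^3 - 4*r^2 + 64*r + z*(30*r^2 - 100*r + 80) - 64
(5) = -9*c - 27*n + 63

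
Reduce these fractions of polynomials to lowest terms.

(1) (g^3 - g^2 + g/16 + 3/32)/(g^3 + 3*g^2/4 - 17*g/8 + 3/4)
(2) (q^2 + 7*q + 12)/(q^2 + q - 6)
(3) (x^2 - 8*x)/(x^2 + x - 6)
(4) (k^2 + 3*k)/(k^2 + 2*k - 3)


(1) = (4*g + 1)/(4*g + 8)
(2) = (q + 4)/(q - 2)
(3) = (x^2 - 8*x)/(x^2 + x - 6)
(4) = k/(k - 1)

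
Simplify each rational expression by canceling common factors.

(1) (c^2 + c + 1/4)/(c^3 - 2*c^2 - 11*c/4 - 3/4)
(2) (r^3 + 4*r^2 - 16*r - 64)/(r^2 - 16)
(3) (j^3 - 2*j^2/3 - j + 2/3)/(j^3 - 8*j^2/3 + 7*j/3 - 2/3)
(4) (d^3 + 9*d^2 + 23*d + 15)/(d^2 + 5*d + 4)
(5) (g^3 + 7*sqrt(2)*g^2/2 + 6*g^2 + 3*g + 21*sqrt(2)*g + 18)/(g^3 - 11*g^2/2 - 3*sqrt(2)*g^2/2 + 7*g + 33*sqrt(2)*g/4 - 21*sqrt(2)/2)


(1) = 1/(c - 3)
(2) = r + 4
(3) = (j + 1)/(j - 1)
(4) = (d^2 + 8*d + 15)/(d + 4)
(5) = (8*g^3 + g^2*(28*sqrt(2) + 48) + g*(24 + 168*sqrt(2)) + 144)/(8*g^3 + g^2*(-44 - 12*sqrt(2)) + g*(56 + 66*sqrt(2)) - 84*sqrt(2))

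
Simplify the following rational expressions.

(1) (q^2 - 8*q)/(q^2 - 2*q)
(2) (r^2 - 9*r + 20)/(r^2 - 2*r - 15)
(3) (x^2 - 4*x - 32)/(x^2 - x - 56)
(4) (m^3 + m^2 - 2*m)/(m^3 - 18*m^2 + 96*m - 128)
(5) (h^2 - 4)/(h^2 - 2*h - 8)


(1) = (q - 8)/(q - 2)
(2) = (r - 4)/(r + 3)
(3) = (x + 4)/(x + 7)
(4) = (m^3 + m^2 - 2*m)/(m^3 - 18*m^2 + 96*m - 128)
(5) = (h - 2)/(h - 4)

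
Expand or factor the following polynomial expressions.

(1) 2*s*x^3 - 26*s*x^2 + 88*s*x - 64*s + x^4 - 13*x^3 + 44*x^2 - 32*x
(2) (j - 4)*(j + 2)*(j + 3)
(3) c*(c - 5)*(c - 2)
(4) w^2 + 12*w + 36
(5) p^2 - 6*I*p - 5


(1) = (2*s + x)*(x - 8)*(x - 4)*(x - 1)
(2) = j^3 + j^2 - 14*j - 24
(3) = c^3 - 7*c^2 + 10*c
(4) = (w + 6)^2
(5) = (p - 5*I)*(p - I)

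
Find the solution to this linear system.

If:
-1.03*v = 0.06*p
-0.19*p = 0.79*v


Then:
p = 0.00
v = 0.00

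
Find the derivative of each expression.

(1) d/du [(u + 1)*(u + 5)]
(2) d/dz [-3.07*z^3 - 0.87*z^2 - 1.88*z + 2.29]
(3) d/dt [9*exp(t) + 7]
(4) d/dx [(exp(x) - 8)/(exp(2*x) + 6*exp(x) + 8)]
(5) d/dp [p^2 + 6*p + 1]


(1) = 2*u + 6
(2) = -9.21*z^2 - 1.74*z - 1.88
(3) = 9*exp(t)
(4) = (-2*(exp(x) - 8)*(exp(x) + 3) + exp(2*x) + 6*exp(x) + 8)*exp(x)/(exp(2*x) + 6*exp(x) + 8)^2
(5) = 2*p + 6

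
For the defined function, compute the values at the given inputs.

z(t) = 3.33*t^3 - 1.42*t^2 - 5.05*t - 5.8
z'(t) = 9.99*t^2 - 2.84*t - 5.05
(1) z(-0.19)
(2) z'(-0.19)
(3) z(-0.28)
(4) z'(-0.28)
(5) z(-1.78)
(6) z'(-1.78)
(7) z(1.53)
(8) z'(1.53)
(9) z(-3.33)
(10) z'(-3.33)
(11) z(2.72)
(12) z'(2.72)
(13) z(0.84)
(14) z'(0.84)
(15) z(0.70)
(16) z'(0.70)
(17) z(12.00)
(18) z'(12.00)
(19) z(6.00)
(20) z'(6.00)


(1) = -4.91
(2) = -4.15
(3) = -4.57
(4) = -3.47
(5) = -20.09
(6) = 31.66
(7) = -4.92
(8) = 13.99
(9) = -127.69
(10) = 115.19
(11) = 36.97
(12) = 61.14
(13) = -9.07
(14) = -0.39
(15) = -8.89
(16) = -2.14
(17) = 5483.36
(18) = 1399.43
(19) = 632.06
(20) = 337.55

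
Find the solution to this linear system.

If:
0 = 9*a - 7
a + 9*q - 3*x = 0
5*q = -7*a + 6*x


Then:
a = 7/9
q = 35/117
x = 406/351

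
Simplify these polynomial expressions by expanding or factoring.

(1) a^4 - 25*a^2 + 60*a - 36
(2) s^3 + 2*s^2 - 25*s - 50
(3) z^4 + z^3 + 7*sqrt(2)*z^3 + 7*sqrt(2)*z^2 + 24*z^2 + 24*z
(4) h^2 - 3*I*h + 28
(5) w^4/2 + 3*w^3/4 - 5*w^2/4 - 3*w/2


(1) = (a - 3)*(a - 2)*(a - 1)*(a + 6)
(2) = (s - 5)*(s + 2)*(s + 5)
(3) = z*(z + 1)*(z + 3*sqrt(2))*(z + 4*sqrt(2))
(4) = (h - 7*I)*(h + 4*I)
(5) = w*(w/2 + 1)*(w - 3/2)*(w + 1)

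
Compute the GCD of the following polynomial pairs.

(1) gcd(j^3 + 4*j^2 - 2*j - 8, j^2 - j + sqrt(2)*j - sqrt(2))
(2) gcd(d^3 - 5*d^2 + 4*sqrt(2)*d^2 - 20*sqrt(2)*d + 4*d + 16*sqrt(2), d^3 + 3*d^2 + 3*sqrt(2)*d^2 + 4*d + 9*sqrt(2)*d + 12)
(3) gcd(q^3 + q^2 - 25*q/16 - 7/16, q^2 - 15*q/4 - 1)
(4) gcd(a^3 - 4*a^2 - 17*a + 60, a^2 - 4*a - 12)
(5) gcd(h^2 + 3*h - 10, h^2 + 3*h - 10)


(1) = j + sqrt(2)
(2) = gcd((d - 4)*(d - 1)*(d + 4*sqrt(2)), (d + 3)*(d + sqrt(2))*(d + 2*sqrt(2))) = 1
(3) = gcd((q - 1)*(q + 1/4)*(q + 7/4), (q - 4)*(q + 1/4)) = q + 1/4
(4) = 1
(5) = h^2 + 3*h - 10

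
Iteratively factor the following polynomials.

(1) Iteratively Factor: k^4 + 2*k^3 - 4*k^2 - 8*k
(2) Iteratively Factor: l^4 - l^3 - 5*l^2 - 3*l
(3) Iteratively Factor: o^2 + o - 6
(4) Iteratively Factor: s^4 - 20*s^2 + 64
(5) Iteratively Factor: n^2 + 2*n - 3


(1) = (k + 2)*(k^3 - 4*k) = (k - 2)*(k + 2)*(k^2 + 2*k) = (k - 2)*(k + 2)^2*(k)
(2) = (l + 1)*(l^3 - 2*l^2 - 3*l) = l*(l + 1)*(l^2 - 2*l - 3) = l*(l - 3)*(l + 1)*(l + 1)
(3) = (o + 3)*(o - 2)
(4) = (s - 2)*(s^3 + 2*s^2 - 16*s - 32) = (s - 4)*(s - 2)*(s^2 + 6*s + 8) = (s - 4)*(s - 2)*(s + 4)*(s + 2)
(5) = (n + 3)*(n - 1)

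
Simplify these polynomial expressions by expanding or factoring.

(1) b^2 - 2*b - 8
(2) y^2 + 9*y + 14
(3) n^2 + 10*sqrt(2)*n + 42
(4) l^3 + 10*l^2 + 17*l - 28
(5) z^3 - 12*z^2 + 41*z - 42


(1) = (b - 4)*(b + 2)
(2) = (y + 2)*(y + 7)
(3) = (n + 3*sqrt(2))*(n + 7*sqrt(2))
(4) = (l - 1)*(l + 4)*(l + 7)
(5) = (z - 7)*(z - 3)*(z - 2)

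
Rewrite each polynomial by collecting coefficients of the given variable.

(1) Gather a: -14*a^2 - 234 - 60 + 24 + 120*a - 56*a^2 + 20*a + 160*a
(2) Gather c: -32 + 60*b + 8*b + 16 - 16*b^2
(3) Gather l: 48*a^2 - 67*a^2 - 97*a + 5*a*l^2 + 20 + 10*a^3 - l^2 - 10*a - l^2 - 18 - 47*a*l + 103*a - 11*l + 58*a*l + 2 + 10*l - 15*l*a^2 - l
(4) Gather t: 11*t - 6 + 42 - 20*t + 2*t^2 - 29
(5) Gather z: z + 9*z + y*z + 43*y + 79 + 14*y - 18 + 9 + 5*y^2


(1) = -70*a^2 + 300*a - 270
(2) = -16*b^2 + 68*b - 16
(3) = 10*a^3 - 19*a^2 - 4*a + l^2*(5*a - 2) + l*(-15*a^2 + 11*a - 2) + 4
(4) = 2*t^2 - 9*t + 7
(5) = 5*y^2 + 57*y + z*(y + 10) + 70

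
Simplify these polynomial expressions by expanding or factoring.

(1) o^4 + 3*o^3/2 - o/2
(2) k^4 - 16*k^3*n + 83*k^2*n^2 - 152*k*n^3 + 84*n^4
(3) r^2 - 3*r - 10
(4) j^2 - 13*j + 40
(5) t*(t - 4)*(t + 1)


(1) = o*(o - 1/2)*(o + 1)^2
(2) = (k - 7*n)*(k - 6*n)*(k - 2*n)*(k - n)
(3) = (r - 5)*(r + 2)
(4) = (j - 8)*(j - 5)
(5) = t^3 - 3*t^2 - 4*t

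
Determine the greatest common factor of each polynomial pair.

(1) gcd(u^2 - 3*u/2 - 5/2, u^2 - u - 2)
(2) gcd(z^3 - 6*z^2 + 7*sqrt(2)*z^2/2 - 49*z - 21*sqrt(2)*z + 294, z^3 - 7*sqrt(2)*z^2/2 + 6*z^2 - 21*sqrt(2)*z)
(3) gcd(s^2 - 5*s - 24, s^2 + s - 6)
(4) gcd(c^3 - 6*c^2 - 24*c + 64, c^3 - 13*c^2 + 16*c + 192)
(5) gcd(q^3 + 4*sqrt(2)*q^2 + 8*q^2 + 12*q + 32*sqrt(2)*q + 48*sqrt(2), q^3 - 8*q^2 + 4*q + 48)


(1) = u + 1
(2) = gcd((z - 6)*(z - 7*sqrt(2)/2)*(z + 7*sqrt(2)), z*(z + 6)*(z - 7*sqrt(2)/2)) = z - 7*sqrt(2)/2
(3) = s + 3
(4) = c - 8
(5) = q + 2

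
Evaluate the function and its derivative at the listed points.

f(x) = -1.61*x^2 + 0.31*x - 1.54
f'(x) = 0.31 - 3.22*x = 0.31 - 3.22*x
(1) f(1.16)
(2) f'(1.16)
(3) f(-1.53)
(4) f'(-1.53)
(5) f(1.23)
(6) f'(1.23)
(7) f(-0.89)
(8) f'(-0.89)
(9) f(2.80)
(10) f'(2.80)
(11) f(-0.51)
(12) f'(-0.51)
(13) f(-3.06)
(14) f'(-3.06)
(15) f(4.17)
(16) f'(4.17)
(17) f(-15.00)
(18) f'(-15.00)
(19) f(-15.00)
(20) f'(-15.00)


(1) = -3.35
(2) = -3.43
(3) = -5.78
(4) = 5.24
(5) = -3.59
(6) = -3.65
(7) = -3.09
(8) = 3.18
(9) = -13.29
(10) = -8.71
(11) = -2.12
(12) = 1.95
(13) = -17.56
(14) = 10.16
(15) = -28.24
(16) = -13.12
(17) = -368.44
(18) = 48.61
(19) = -368.44
(20) = 48.61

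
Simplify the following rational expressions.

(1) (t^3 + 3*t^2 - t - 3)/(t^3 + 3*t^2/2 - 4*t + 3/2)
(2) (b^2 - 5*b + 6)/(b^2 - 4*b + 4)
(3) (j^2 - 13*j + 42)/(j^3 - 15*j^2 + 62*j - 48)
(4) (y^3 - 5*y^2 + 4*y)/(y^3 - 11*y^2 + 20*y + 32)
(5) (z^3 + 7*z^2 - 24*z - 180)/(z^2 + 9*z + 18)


(1) = (2*t + 2)/(2*t - 1)
(2) = (b - 3)/(b - 2)
(3) = (j - 7)/(j^2 - 9*j + 8)
(4) = (y^2 - y)/(y^2 - 7*y - 8)
(5) = (z^2 + z - 30)/(z + 3)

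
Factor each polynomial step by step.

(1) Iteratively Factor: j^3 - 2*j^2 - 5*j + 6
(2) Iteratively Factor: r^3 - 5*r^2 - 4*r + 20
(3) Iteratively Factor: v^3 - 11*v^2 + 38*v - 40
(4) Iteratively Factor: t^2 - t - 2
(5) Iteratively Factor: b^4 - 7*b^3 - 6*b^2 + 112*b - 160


(1) = (j + 2)*(j^2 - 4*j + 3) = (j - 3)*(j + 2)*(j - 1)
(2) = (r - 2)*(r^2 - 3*r - 10) = (r - 5)*(r - 2)*(r + 2)
(3) = (v - 4)*(v^2 - 7*v + 10) = (v - 4)*(v - 2)*(v - 5)
(4) = (t - 2)*(t + 1)
(5) = (b - 2)*(b^3 - 5*b^2 - 16*b + 80) = (b - 5)*(b - 2)*(b^2 - 16) = (b - 5)*(b - 2)*(b + 4)*(b - 4)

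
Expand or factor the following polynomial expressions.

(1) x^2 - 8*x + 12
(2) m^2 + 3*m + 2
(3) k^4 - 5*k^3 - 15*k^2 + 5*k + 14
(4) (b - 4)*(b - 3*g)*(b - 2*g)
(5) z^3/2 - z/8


(1) = (x - 6)*(x - 2)
(2) = (m + 1)*(m + 2)
(3) = (k - 7)*(k - 1)*(k + 1)*(k + 2)
(4) = b^3 - 5*b^2*g - 4*b^2 + 6*b*g^2 + 20*b*g - 24*g^2
(5) = z*(z/2 + 1/4)*(z - 1/2)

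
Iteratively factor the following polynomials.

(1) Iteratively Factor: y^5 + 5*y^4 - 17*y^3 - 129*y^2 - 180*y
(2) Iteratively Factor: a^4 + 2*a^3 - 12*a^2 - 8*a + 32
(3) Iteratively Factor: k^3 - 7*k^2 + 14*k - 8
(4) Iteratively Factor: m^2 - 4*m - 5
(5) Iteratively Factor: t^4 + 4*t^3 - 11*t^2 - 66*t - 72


(1) = (y)*(y^4 + 5*y^3 - 17*y^2 - 129*y - 180) = y*(y + 4)*(y^3 + y^2 - 21*y - 45) = y*(y - 5)*(y + 4)*(y^2 + 6*y + 9) = y*(y - 5)*(y + 3)*(y + 4)*(y + 3)
(2) = (a - 2)*(a^3 + 4*a^2 - 4*a - 16) = (a - 2)*(a + 2)*(a^2 + 2*a - 8) = (a - 2)^2*(a + 2)*(a + 4)
(3) = (k - 2)*(k^2 - 5*k + 4) = (k - 2)*(k - 1)*(k - 4)
(4) = (m + 1)*(m - 5)
(5) = (t + 3)*(t^3 + t^2 - 14*t - 24) = (t - 4)*(t + 3)*(t^2 + 5*t + 6) = (t - 4)*(t + 3)^2*(t + 2)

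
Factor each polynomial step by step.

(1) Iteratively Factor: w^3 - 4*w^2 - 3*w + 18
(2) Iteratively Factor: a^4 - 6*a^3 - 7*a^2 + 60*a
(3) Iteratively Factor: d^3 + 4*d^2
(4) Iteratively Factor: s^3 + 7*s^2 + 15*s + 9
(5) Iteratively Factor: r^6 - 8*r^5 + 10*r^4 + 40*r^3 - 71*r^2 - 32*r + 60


(1) = (w + 2)*(w^2 - 6*w + 9) = (w - 3)*(w + 2)*(w - 3)
(2) = (a - 5)*(a^3 - a^2 - 12*a) = (a - 5)*(a + 3)*(a^2 - 4*a) = a*(a - 5)*(a + 3)*(a - 4)
(3) = (d + 4)*(d^2) = d*(d + 4)*(d)
(4) = (s + 3)*(s^2 + 4*s + 3) = (s + 1)*(s + 3)*(s + 3)
(5) = (r - 5)*(r^5 - 3*r^4 - 5*r^3 + 15*r^2 + 4*r - 12) = (r - 5)*(r - 1)*(r^4 - 2*r^3 - 7*r^2 + 8*r + 12) = (r - 5)*(r - 3)*(r - 1)*(r^3 + r^2 - 4*r - 4) = (r - 5)*(r - 3)*(r - 1)*(r + 1)*(r^2 - 4) = (r - 5)*(r - 3)*(r - 1)*(r + 1)*(r + 2)*(r - 2)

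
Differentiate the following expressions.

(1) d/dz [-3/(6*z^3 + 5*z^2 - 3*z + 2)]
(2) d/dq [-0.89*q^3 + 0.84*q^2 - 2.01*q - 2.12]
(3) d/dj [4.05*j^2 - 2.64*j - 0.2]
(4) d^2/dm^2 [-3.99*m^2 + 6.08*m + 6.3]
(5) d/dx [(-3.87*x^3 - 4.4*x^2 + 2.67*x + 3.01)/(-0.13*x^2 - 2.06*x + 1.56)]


(1) = 3*(18*z^2 + 10*z - 3)/(6*z^3 + 5*z^2 - 3*z + 2)^2
(2) = -2.67*q^2 + 1.68*q - 2.01
(3) = 8.1*j - 2.64
(4) = -7.98000000000000
(5) = (0.5031*x^4 + 15.9444*x^3 - 8.7005*x^2 - 12.9454*x + 10.3658)/(0.0169*x^4 + 0.5356*x^3 + 3.838*x^2 - 6.4272*x + 2.4336)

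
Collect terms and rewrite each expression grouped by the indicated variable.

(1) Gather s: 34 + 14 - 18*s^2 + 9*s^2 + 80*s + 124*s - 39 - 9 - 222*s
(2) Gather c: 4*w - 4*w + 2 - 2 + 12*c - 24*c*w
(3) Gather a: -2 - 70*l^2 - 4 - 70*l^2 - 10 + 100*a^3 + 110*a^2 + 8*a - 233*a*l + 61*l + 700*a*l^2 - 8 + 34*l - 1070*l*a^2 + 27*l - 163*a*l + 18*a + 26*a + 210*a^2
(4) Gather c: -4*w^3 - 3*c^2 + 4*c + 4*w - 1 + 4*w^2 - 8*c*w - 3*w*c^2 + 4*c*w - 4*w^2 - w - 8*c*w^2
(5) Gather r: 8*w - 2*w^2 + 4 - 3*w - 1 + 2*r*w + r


(1) = -9*s^2 - 18*s
(2) = c*(12 - 24*w)
(3) = 100*a^3 + a^2*(320 - 1070*l) + a*(700*l^2 - 396*l + 52) - 140*l^2 + 122*l - 24
(4) = c^2*(-3*w - 3) + c*(-8*w^2 - 4*w + 4) - 4*w^3 + 3*w - 1
(5) = r*(2*w + 1) - 2*w^2 + 5*w + 3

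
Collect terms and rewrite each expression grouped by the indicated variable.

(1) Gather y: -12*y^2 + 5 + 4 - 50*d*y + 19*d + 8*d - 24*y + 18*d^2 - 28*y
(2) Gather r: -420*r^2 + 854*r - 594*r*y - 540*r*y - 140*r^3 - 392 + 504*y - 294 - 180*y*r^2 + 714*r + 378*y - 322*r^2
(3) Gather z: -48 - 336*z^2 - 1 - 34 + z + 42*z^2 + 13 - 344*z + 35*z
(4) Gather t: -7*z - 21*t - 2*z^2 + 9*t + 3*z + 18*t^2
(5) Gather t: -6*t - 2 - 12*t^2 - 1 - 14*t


(1) = 18*d^2 + 27*d - 12*y^2 + y*(-50*d - 52) + 9
(2) = -140*r^3 + r^2*(-180*y - 742) + r*(1568 - 1134*y) + 882*y - 686
(3) = -294*z^2 - 308*z - 70
(4) = 18*t^2 - 12*t - 2*z^2 - 4*z
(5) = -12*t^2 - 20*t - 3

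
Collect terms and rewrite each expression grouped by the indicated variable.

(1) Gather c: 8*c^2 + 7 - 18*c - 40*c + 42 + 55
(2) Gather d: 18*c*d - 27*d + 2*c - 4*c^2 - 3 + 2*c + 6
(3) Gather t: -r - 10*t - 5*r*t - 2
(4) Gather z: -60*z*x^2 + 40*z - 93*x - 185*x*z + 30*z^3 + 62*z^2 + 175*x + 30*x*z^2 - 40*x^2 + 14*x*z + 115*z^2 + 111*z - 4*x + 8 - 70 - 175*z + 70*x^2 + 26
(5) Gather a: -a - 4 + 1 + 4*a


(1) = 8*c^2 - 58*c + 104
(2) = -4*c^2 + 4*c + d*(18*c - 27) + 3
(3) = -r + t*(-5*r - 10) - 2
(4) = 30*x^2 + 78*x + 30*z^3 + z^2*(30*x + 177) + z*(-60*x^2 - 171*x - 24) - 36
(5) = 3*a - 3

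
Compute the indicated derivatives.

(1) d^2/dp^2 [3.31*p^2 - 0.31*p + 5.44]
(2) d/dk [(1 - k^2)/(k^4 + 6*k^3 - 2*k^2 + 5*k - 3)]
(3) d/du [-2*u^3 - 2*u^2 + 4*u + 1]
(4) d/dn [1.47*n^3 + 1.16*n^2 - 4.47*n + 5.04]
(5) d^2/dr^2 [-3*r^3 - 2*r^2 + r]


(1) = 6.62000000000000
(2) = (-2*k*(k^4 + 6*k^3 - 2*k^2 + 5*k - 3) + (k^2 - 1)*(4*k^3 + 18*k^2 - 4*k + 5))/(k^4 + 6*k^3 - 2*k^2 + 5*k - 3)^2
(3) = -6*u^2 - 4*u + 4
(4) = 4.41*n^2 + 2.32*n - 4.47
(5) = -18*r - 4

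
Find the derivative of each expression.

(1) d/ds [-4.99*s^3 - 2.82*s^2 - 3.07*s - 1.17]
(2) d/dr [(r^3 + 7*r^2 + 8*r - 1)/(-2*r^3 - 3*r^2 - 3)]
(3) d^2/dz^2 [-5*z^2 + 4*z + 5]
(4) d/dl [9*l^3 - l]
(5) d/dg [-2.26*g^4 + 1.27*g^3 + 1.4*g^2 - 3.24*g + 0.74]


(1) = -14.97*s^2 - 5.64*s - 3.07
(2) = (11*r^4 + 32*r^3 + 9*r^2 - 48*r - 24)/(4*r^6 + 12*r^5 + 9*r^4 + 12*r^3 + 18*r^2 + 9)
(3) = -10
(4) = 27*l^2 - 1
(5) = -9.04*g^3 + 3.81*g^2 + 2.8*g - 3.24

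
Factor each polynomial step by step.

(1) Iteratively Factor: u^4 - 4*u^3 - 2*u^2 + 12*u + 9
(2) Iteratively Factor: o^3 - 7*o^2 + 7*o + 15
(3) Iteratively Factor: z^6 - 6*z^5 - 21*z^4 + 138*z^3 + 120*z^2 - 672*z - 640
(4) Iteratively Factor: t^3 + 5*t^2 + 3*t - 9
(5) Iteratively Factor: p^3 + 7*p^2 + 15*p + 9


(1) = (u + 1)*(u^3 - 5*u^2 + 3*u + 9) = (u - 3)*(u + 1)*(u^2 - 2*u - 3) = (u - 3)^2*(u + 1)*(u + 1)
(2) = (o - 5)*(o^2 - 2*o - 3) = (o - 5)*(o + 1)*(o - 3)
(3) = (z - 4)*(z^5 - 2*z^4 - 29*z^3 + 22*z^2 + 208*z + 160) = (z - 4)*(z + 1)*(z^4 - 3*z^3 - 26*z^2 + 48*z + 160) = (z - 5)*(z - 4)*(z + 1)*(z^3 + 2*z^2 - 16*z - 32) = (z - 5)*(z - 4)^2*(z + 1)*(z^2 + 6*z + 8) = (z - 5)*(z - 4)^2*(z + 1)*(z + 2)*(z + 4)
(4) = (t + 3)*(t^2 + 2*t - 3) = (t - 1)*(t + 3)*(t + 3)
(5) = (p + 3)*(p^2 + 4*p + 3) = (p + 1)*(p + 3)*(p + 3)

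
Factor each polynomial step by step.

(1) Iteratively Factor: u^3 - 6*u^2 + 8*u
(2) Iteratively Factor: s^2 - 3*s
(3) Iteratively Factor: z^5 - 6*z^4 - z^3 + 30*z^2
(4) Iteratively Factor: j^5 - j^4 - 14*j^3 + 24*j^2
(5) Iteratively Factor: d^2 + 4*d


(1) = (u - 4)*(u^2 - 2*u) = (u - 4)*(u - 2)*(u)
(2) = (s)*(s - 3)
(3) = (z)*(z^4 - 6*z^3 - z^2 + 30*z) = z*(z - 5)*(z^3 - z^2 - 6*z) = z*(z - 5)*(z + 2)*(z^2 - 3*z) = z^2*(z - 5)*(z + 2)*(z - 3)
(4) = (j)*(j^4 - j^3 - 14*j^2 + 24*j) = j*(j - 3)*(j^3 + 2*j^2 - 8*j) = j*(j - 3)*(j + 4)*(j^2 - 2*j) = j^2*(j - 3)*(j + 4)*(j - 2)
(5) = (d + 4)*(d)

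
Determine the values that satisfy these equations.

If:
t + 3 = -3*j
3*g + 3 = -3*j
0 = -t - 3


Then:
g = -1
j = 0
t = -3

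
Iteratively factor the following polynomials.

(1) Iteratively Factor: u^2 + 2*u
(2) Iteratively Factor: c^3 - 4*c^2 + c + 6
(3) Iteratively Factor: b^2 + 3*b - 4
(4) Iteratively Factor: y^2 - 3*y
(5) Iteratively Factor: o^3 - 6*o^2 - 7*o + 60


(1) = (u + 2)*(u)
(2) = (c + 1)*(c^2 - 5*c + 6) = (c - 2)*(c + 1)*(c - 3)
(3) = (b + 4)*(b - 1)
(4) = (y)*(y - 3)
(5) = (o + 3)*(o^2 - 9*o + 20) = (o - 5)*(o + 3)*(o - 4)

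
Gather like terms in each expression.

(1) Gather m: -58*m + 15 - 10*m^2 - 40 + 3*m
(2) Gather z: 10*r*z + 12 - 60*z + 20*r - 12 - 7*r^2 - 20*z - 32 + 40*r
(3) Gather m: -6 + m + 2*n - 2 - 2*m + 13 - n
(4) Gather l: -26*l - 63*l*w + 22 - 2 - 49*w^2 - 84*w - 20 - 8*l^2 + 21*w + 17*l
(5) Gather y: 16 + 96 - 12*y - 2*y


(1) = -10*m^2 - 55*m - 25
(2) = -7*r^2 + 60*r + z*(10*r - 80) - 32
(3) = -m + n + 5
(4) = -8*l^2 + l*(-63*w - 9) - 49*w^2 - 63*w
(5) = 112 - 14*y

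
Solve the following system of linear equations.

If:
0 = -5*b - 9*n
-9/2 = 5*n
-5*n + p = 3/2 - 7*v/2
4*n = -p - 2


Then:
b = 81/50
n = -9/10
p = 8/5
v = -46/35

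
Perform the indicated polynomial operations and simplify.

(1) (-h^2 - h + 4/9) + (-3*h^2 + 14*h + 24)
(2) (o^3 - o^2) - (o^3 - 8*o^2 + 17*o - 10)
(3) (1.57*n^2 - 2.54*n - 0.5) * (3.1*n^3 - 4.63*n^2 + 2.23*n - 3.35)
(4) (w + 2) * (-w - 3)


(1) = -4*h^2 + 13*h + 220/9
(2) = 7*o^2 - 17*o + 10
(3) = 4.867*n^5 - 15.1431*n^4 + 13.7113*n^3 - 8.6087*n^2 + 7.394*n + 1.675
(4) = -w^2 - 5*w - 6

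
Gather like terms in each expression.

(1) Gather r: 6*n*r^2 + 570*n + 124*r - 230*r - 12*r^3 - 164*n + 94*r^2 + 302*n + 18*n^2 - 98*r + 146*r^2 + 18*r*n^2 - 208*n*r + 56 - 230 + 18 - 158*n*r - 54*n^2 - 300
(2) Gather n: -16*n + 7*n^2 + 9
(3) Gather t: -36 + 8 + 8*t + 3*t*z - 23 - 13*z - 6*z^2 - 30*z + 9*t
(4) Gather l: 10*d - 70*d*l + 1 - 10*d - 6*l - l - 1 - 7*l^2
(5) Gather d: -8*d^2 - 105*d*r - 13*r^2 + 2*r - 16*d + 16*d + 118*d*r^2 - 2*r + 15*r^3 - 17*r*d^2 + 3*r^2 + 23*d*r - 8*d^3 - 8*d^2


(1) = -36*n^2 + 708*n - 12*r^3 + r^2*(6*n + 240) + r*(18*n^2 - 366*n - 204) - 456
(2) = 7*n^2 - 16*n + 9
(3) = t*(3*z + 17) - 6*z^2 - 43*z - 51
(4) = -7*l^2 + l*(-70*d - 7)
(5) = -8*d^3 + d^2*(-17*r - 16) + d*(118*r^2 - 82*r) + 15*r^3 - 10*r^2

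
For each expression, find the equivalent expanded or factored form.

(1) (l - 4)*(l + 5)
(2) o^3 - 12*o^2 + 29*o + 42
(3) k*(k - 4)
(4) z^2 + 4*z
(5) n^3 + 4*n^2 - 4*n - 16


(1) = l^2 + l - 20
(2) = (o - 7)*(o - 6)*(o + 1)
(3) = k^2 - 4*k
(4) = z*(z + 4)
(5) = (n - 2)*(n + 2)*(n + 4)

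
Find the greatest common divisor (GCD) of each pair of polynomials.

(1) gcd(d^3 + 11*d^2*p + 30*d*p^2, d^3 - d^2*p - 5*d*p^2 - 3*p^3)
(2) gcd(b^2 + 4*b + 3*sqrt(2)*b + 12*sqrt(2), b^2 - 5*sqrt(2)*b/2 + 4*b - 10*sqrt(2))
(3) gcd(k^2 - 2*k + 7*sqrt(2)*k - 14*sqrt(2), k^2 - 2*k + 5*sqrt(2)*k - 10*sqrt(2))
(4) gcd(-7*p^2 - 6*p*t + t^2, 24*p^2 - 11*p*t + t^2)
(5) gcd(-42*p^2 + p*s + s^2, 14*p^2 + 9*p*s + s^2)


(1) = gcd(d*(d + 5*p)*(d + 6*p), (d - 3*p)*(d + p)^2) = 1
(2) = b + 4
(3) = k - 2
(4) = 1
(5) = 7*p + s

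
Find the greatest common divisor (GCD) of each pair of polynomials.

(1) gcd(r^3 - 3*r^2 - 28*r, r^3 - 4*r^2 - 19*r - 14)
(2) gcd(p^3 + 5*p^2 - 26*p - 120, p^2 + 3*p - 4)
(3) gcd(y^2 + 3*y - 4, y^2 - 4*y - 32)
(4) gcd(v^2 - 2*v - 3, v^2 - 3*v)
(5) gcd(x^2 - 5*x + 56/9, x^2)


(1) = gcd(r*(r - 7)*(r + 4), (r - 7)*(r + 1)*(r + 2)) = r - 7
(2) = p + 4
(3) = gcd((y - 1)*(y + 4), (y - 8)*(y + 4)) = y + 4
(4) = v - 3
(5) = gcd((x - 8/3)*(x - 7/3), x^2) = 1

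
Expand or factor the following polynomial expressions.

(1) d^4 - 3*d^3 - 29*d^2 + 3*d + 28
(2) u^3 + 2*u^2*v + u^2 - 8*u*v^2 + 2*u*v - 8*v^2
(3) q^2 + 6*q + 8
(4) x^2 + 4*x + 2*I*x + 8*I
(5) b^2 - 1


(1) = (d - 7)*(d - 1)*(d + 1)*(d + 4)
(2) = (u + 1)*(u - 2*v)*(u + 4*v)
(3) = (q + 2)*(q + 4)
(4) = (x + 4)*(x + 2*I)
(5) = (b - 1)*(b + 1)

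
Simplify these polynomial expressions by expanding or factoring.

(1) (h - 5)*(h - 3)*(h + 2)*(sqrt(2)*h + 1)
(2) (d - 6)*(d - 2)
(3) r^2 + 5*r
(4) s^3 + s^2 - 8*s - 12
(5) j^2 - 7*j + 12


(1) = sqrt(2)*h^4 - 6*sqrt(2)*h^3 + h^3 - 6*h^2 - sqrt(2)*h^2 - h + 30*sqrt(2)*h + 30
(2) = d^2 - 8*d + 12
(3) = r*(r + 5)
(4) = (s - 3)*(s + 2)^2
(5) = (j - 4)*(j - 3)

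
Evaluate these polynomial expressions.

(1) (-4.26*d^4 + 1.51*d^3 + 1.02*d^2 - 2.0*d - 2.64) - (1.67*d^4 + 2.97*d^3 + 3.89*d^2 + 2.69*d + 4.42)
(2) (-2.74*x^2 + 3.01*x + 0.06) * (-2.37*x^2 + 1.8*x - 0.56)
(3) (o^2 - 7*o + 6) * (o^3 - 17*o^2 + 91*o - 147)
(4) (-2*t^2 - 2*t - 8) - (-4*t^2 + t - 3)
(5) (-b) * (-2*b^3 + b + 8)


(1) = -5.93*d^4 - 1.46*d^3 - 2.87*d^2 - 4.69*d - 7.06
(2) = 6.4938*x^4 - 12.0657*x^3 + 6.8102*x^2 - 1.5776*x - 0.0336
(3) = o^5 - 24*o^4 + 216*o^3 - 886*o^2 + 1575*o - 882
(4) = 2*t^2 - 3*t - 5
(5) = 2*b^4 - b^2 - 8*b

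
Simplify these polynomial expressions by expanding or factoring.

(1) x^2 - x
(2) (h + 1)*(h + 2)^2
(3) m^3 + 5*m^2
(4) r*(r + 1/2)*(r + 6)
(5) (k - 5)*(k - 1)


(1) = x*(x - 1)
(2) = h^3 + 5*h^2 + 8*h + 4
(3) = m^2*(m + 5)
(4) = r^3 + 13*r^2/2 + 3*r
(5) = k^2 - 6*k + 5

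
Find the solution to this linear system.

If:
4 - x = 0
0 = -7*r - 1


Then:
r = -1/7
x = 4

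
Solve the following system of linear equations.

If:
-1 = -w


Then:
w = 1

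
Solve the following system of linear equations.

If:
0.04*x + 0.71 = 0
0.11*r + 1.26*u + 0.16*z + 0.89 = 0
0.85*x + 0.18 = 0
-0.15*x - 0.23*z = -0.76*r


Then:
No Solution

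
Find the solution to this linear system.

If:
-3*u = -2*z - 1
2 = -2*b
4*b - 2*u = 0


Then:
b = -1
u = -2
z = -7/2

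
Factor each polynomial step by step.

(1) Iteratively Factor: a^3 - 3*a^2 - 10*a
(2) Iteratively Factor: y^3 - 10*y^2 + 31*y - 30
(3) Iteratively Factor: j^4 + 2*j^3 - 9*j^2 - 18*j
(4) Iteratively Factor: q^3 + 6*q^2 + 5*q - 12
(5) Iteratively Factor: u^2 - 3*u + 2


(1) = (a - 5)*(a^2 + 2*a) = (a - 5)*(a + 2)*(a)
(2) = (y - 5)*(y^2 - 5*y + 6) = (y - 5)*(y - 3)*(y - 2)
(3) = (j + 2)*(j^3 - 9*j) = (j - 3)*(j + 2)*(j^2 + 3*j) = (j - 3)*(j + 2)*(j + 3)*(j)
(4) = (q - 1)*(q^2 + 7*q + 12) = (q - 1)*(q + 4)*(q + 3)
(5) = (u - 1)*(u - 2)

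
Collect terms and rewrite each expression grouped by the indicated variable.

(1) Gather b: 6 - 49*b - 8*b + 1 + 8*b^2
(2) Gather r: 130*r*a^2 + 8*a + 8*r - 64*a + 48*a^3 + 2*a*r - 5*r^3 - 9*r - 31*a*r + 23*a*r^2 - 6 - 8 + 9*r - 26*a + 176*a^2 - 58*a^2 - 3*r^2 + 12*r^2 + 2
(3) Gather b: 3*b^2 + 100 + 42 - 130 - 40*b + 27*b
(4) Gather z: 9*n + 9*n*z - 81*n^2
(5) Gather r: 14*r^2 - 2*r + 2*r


(1) = 8*b^2 - 57*b + 7
(2) = 48*a^3 + 118*a^2 - 82*a - 5*r^3 + r^2*(23*a + 9) + r*(130*a^2 - 29*a + 8) - 12
(3) = 3*b^2 - 13*b + 12
(4) = -81*n^2 + 9*n*z + 9*n
(5) = 14*r^2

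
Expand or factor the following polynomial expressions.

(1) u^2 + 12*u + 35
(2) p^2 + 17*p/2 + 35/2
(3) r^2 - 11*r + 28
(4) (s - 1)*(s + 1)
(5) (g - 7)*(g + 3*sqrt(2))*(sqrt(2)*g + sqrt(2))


(1) = (u + 5)*(u + 7)
(2) = (p + 7/2)*(p + 5)
(3) = (r - 7)*(r - 4)
(4) = s^2 - 1
(5) = sqrt(2)*g^3 - 6*sqrt(2)*g^2 + 6*g^2 - 36*g - 7*sqrt(2)*g - 42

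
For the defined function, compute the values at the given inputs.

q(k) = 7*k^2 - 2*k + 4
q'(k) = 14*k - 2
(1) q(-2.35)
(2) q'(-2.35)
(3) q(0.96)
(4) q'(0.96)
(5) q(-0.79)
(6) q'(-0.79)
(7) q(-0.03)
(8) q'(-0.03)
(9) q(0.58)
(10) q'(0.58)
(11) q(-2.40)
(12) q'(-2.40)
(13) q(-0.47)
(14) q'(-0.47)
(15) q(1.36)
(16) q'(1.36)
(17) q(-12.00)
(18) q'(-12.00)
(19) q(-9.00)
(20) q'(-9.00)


(1) = 47.36
(2) = -34.90
(3) = 8.53
(4) = 11.44
(5) = 9.95
(6) = -13.06
(7) = 4.07
(8) = -2.42
(9) = 5.19
(10) = 6.12
(11) = 49.12
(12) = -35.60
(13) = 6.49
(14) = -8.58
(15) = 14.23
(16) = 17.04
(17) = 1036.00
(18) = -170.00
(19) = 589.00
(20) = -128.00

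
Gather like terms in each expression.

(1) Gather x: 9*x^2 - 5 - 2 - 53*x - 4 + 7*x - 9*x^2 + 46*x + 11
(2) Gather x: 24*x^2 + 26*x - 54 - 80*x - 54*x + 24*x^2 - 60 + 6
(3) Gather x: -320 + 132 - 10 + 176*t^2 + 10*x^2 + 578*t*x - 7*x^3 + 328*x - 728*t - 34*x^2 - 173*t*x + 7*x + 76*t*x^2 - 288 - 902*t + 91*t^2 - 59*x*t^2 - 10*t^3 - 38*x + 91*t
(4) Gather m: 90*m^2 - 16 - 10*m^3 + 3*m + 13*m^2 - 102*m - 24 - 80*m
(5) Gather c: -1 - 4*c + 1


(1) = 0
(2) = 48*x^2 - 108*x - 108
(3) = -10*t^3 + 267*t^2 - 1539*t - 7*x^3 + x^2*(76*t - 24) + x*(-59*t^2 + 405*t + 297) - 486
(4) = -10*m^3 + 103*m^2 - 179*m - 40
(5) = -4*c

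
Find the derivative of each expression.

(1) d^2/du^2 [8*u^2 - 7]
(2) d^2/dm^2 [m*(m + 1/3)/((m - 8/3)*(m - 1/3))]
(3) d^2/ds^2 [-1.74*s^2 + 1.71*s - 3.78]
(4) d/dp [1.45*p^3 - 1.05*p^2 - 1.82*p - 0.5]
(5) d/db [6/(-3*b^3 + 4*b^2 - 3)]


(1) = 16
(2) = 36*(135*m^3 - 108*m^2 - 36*m + 68)/(729*m^6 - 6561*m^5 + 21627*m^4 - 31347*m^3 + 19224*m^2 - 5184*m + 512)
(3) = -3.48000000000000
(4) = 4.35*p^2 - 2.1*p - 1.82
(5) = 6*b*(9*b - 8)/(3*b^3 - 4*b^2 + 3)^2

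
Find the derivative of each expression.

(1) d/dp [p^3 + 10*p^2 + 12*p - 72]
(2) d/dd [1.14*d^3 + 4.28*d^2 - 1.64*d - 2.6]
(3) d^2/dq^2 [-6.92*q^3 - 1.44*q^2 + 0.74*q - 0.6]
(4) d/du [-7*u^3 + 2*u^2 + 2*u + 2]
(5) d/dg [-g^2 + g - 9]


(1) = 3*p^2 + 20*p + 12
(2) = 3.42*d^2 + 8.56*d - 1.64
(3) = -41.52*q - 2.88
(4) = -21*u^2 + 4*u + 2
(5) = 1 - 2*g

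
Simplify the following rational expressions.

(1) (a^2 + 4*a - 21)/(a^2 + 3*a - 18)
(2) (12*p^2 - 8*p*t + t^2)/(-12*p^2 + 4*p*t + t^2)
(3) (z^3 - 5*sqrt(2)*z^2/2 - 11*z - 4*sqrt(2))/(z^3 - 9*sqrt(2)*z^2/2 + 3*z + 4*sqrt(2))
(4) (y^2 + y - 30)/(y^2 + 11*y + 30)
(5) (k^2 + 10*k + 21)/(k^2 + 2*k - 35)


(1) = (a + 7)/(a + 6)
(2) = (-6*p + t)/(6*p + t)
(3) = (4*z + 4*sqrt(2))/(4*z - 4*sqrt(2))
(4) = (y - 5)/(y + 5)
(5) = (k + 3)/(k - 5)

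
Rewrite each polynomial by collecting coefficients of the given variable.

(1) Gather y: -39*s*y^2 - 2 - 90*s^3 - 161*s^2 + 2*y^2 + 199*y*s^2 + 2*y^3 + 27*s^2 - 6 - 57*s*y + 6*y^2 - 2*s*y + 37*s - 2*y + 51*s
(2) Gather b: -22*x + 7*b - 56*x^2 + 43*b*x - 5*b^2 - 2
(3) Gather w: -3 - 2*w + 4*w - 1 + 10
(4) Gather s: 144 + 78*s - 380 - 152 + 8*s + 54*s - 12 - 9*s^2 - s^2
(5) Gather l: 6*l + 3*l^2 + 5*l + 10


(1) = -90*s^3 - 134*s^2 + 88*s + 2*y^3 + y^2*(8 - 39*s) + y*(199*s^2 - 59*s - 2) - 8
(2) = -5*b^2 + b*(43*x + 7) - 56*x^2 - 22*x - 2
(3) = 2*w + 6
(4) = -10*s^2 + 140*s - 400
(5) = 3*l^2 + 11*l + 10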